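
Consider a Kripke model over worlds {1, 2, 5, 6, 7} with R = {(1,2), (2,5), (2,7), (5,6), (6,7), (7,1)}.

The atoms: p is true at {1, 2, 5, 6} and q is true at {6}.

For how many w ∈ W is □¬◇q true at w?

1: successors {2}; ¬◇q there: 2:T. ✓
2: successors {5, 7}; ¬◇q there: 5:F, 7:T. ✗
5: successors {6}; ¬◇q there: 6:T. ✓
6: successors {7}; ¬◇q there: 7:T. ✓
7: successors {1}; ¬◇q there: 1:T. ✓
Satisfying worlds: {1, 5, 6, 7}.

4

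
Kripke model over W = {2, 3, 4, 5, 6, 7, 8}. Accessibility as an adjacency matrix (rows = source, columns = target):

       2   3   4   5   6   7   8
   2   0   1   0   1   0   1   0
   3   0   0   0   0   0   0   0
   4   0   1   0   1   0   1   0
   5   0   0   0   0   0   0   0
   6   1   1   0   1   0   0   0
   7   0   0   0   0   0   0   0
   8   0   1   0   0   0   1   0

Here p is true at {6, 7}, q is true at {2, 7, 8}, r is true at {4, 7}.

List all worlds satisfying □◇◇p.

{3, 5, 7}

2: successors {3, 5, 7}; ◇◇p there: 3:F, 5:F, 7:F. ✗
3: no successors, so □◇◇p holds vacuously. ✓
4: successors {3, 5, 7}; ◇◇p there: 3:F, 5:F, 7:F. ✗
5: no successors, so □◇◇p holds vacuously. ✓
6: successors {2, 3, 5}; ◇◇p there: 2:F, 3:F, 5:F. ✗
7: no successors, so □◇◇p holds vacuously. ✓
8: successors {3, 7}; ◇◇p there: 3:F, 7:F. ✗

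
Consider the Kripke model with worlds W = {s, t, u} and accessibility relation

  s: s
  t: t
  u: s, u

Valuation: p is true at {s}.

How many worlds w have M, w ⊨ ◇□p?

2

s: successors {s}; □p there: s:T. ✓
t: successors {t}; □p there: t:F. ✗
u: successors {s, u}; □p there: s:T, u:F. ✓
Satisfying worlds: {s, u}.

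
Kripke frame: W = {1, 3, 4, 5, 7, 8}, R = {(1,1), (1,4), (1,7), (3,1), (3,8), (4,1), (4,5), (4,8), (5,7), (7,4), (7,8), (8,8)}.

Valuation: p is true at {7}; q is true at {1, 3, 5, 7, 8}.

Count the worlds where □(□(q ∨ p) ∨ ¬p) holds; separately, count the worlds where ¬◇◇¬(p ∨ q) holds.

4 and 2

For □(□(q ∨ p) ∨ ¬p):
1: successors {1, 4, 7}; □(q ∨ p) ∨ ¬p there: 1:T, 4:T, 7:F. ✗
3: successors {1, 8}; □(q ∨ p) ∨ ¬p there: 1:T, 8:T. ✓
4: successors {1, 5, 8}; □(q ∨ p) ∨ ¬p there: 1:T, 5:T, 8:T. ✓
5: successors {7}; □(q ∨ p) ∨ ¬p there: 7:F. ✗
7: successors {4, 8}; □(q ∨ p) ∨ ¬p there: 4:T, 8:T. ✓
8: successors {8}; □(q ∨ p) ∨ ¬p there: 8:T. ✓
— 4 worlds.
For ¬◇◇¬(p ∨ q):
1: ◇◇¬(p ∨ q) is T. ✗
3: ◇◇¬(p ∨ q) is T. ✗
4: ◇◇¬(p ∨ q) is T. ✗
5: ◇◇¬(p ∨ q) is T. ✗
7: ◇◇¬(p ∨ q) is F. ✓
8: ◇◇¬(p ∨ q) is F. ✓
— 2 worlds.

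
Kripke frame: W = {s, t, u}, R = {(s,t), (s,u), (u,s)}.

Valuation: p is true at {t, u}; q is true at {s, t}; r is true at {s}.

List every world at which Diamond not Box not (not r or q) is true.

{s, u}

s: successors {t, u}; not Box not (not r or q) there: t:F, u:T. ✓
t: no successors, so Diamond not Box not (not r or q) fails. ✗
u: successors {s}; not Box not (not r or q) there: s:T. ✓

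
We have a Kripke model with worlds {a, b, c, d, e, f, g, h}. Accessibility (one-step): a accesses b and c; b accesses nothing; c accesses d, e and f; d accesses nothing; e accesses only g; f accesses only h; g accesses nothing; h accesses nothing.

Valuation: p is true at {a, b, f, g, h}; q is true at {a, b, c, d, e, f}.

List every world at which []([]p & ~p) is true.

a: successors {b, c}; []p & ~p there: b:F, c:F. ✗
b: no successors, so []([]p & ~p) holds vacuously. ✓
c: successors {d, e, f}; []p & ~p there: d:T, e:T, f:F. ✗
d: no successors, so []([]p & ~p) holds vacuously. ✓
e: successors {g}; []p & ~p there: g:F. ✗
f: successors {h}; []p & ~p there: h:F. ✗
g: no successors, so []([]p & ~p) holds vacuously. ✓
h: no successors, so []([]p & ~p) holds vacuously. ✓

{b, d, g, h}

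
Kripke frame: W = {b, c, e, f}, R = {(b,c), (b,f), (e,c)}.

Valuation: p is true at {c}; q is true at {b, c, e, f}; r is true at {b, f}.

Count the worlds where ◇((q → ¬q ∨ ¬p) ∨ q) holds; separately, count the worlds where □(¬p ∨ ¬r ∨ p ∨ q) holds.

For ◇((q → ¬q ∨ ¬p) ∨ q):
b: successors {c, f}; (q → ¬q ∨ ¬p) ∨ q there: c:T, f:T. ✓
c: no successors, so ◇((q → ¬q ∨ ¬p) ∨ q) fails. ✗
e: successors {c}; (q → ¬q ∨ ¬p) ∨ q there: c:T. ✓
f: no successors, so ◇((q → ¬q ∨ ¬p) ∨ q) fails. ✗
— 2 worlds.
For □(¬p ∨ ¬r ∨ p ∨ q):
b: successors {c, f}; ¬p ∨ ¬r ∨ p ∨ q there: c:T, f:T. ✓
c: no successors, so □(¬p ∨ ¬r ∨ p ∨ q) holds vacuously. ✓
e: successors {c}; ¬p ∨ ¬r ∨ p ∨ q there: c:T. ✓
f: no successors, so □(¬p ∨ ¬r ∨ p ∨ q) holds vacuously. ✓
— 4 worlds.

2 and 4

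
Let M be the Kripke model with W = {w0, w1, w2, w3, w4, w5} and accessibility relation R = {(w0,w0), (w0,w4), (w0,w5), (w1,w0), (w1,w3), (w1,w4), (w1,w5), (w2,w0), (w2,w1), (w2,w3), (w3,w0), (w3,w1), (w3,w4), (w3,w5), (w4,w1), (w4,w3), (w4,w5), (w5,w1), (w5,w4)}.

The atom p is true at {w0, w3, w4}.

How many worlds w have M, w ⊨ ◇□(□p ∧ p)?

w0: successors {w0, w4, w5}; □(□p ∧ p) there: w0:F, w4:F, w5:F. ✗
w1: successors {w0, w3, w4, w5}; □(□p ∧ p) there: w0:F, w3:F, w4:F, w5:F. ✗
w2: successors {w0, w1, w3}; □(□p ∧ p) there: w0:F, w1:F, w3:F. ✗
w3: successors {w0, w1, w4, w5}; □(□p ∧ p) there: w0:F, w1:F, w4:F, w5:F. ✗
w4: successors {w1, w3, w5}; □(□p ∧ p) there: w1:F, w3:F, w5:F. ✗
w5: successors {w1, w4}; □(□p ∧ p) there: w1:F, w4:F. ✗
Satisfying worlds: ∅.

0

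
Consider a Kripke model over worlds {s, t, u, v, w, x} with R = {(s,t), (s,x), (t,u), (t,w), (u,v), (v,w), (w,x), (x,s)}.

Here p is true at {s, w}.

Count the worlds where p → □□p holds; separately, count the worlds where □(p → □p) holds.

5 and 3

For p → □□p:
s: p is T, □□p is F. ✗
t: p is F, □□p is F. ✓
u: p is F, □□p is T. ✓
v: p is F, □□p is F. ✓
w: p is T, □□p is T. ✓
x: p is F, □□p is F. ✓
— 5 worlds.
For □(p → □p):
s: successors {t, x}; p → □p there: t:T, x:T. ✓
t: successors {u, w}; p → □p there: u:T, w:F. ✗
u: successors {v}; p → □p there: v:T. ✓
v: successors {w}; p → □p there: w:F. ✗
w: successors {x}; p → □p there: x:T. ✓
x: successors {s}; p → □p there: s:F. ✗
— 3 worlds.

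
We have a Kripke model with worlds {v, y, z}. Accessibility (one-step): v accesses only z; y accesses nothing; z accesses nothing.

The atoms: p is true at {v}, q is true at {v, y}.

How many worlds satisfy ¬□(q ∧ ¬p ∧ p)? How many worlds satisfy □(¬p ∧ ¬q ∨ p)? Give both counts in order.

For ¬□(q ∧ ¬p ∧ p):
v: □(q ∧ ¬p ∧ p) is F. ✓
y: □(q ∧ ¬p ∧ p) is T. ✗
z: □(q ∧ ¬p ∧ p) is T. ✗
— 1 world.
For □(¬p ∧ ¬q ∨ p):
v: successors {z}; ¬p ∧ ¬q ∨ p there: z:T. ✓
y: no successors, so □(¬p ∧ ¬q ∨ p) holds vacuously. ✓
z: no successors, so □(¬p ∧ ¬q ∨ p) holds vacuously. ✓
— 3 worlds.

1 and 3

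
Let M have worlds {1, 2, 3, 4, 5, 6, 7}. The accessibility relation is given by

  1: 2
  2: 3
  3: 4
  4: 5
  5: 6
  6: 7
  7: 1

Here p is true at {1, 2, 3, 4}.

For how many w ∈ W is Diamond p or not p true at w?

1: Diamond p is T, not p is F. ✓
2: Diamond p is T, not p is F. ✓
3: Diamond p is T, not p is F. ✓
4: Diamond p is F, not p is F. ✗
5: Diamond p is F, not p is T. ✓
6: Diamond p is F, not p is T. ✓
7: Diamond p is T, not p is T. ✓
Satisfying worlds: {1, 2, 3, 5, 6, 7}.

6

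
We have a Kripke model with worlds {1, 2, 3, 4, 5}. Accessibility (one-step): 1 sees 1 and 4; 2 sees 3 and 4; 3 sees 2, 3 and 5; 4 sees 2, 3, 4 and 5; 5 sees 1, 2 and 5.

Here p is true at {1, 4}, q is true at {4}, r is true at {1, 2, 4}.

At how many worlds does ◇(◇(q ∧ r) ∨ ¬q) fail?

0

1: successors {1, 4}; ◇(q ∧ r) ∨ ¬q there: 1:T, 4:T. ✓
2: successors {3, 4}; ◇(q ∧ r) ∨ ¬q there: 3:T, 4:T. ✓
3: successors {2, 3, 5}; ◇(q ∧ r) ∨ ¬q there: 2:T, 3:T, 5:T. ✓
4: successors {2, 3, 4, 5}; ◇(q ∧ r) ∨ ¬q there: 2:T, 3:T, 4:T, 5:T. ✓
5: successors {1, 2, 5}; ◇(q ∧ r) ∨ ¬q there: 1:T, 2:T, 5:T. ✓
Satisfying worlds: {1, 2, 3, 4, 5}.
So ◇(◇(q ∧ r) ∨ ¬q) fails at the other 0 worlds.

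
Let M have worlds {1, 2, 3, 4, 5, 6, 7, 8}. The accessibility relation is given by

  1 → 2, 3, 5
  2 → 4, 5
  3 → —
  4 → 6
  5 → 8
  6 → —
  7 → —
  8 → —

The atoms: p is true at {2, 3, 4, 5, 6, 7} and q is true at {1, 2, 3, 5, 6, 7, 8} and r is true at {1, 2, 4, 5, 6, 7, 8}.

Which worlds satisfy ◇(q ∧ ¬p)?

{5}

1: successors {2, 3, 5}; q ∧ ¬p there: 2:F, 3:F, 5:F. ✗
2: successors {4, 5}; q ∧ ¬p there: 4:F, 5:F. ✗
3: no successors, so ◇(q ∧ ¬p) fails. ✗
4: successors {6}; q ∧ ¬p there: 6:F. ✗
5: successors {8}; q ∧ ¬p there: 8:T. ✓
6: no successors, so ◇(q ∧ ¬p) fails. ✗
7: no successors, so ◇(q ∧ ¬p) fails. ✗
8: no successors, so ◇(q ∧ ¬p) fails. ✗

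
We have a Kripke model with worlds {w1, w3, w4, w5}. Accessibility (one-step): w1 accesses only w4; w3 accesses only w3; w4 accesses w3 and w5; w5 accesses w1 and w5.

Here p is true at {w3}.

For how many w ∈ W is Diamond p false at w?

w1: successors {w4}; p there: w4:F. ✗
w3: successors {w3}; p there: w3:T. ✓
w4: successors {w3, w5}; p there: w3:T, w5:F. ✓
w5: successors {w1, w5}; p there: w1:F, w5:F. ✗
Satisfying worlds: {w3, w4}.
So Diamond p fails at the other 2 worlds.

2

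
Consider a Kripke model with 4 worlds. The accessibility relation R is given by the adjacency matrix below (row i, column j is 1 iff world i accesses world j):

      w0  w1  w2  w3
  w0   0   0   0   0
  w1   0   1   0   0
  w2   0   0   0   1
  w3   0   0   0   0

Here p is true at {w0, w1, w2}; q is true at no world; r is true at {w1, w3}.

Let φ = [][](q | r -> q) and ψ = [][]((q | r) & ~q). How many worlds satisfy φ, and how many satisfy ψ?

For [][](q | r -> q):
w0: no successors, so [][](q | r -> q) holds vacuously. ✓
w1: successors {w1}; [](q | r -> q) there: w1:F. ✗
w2: successors {w3}; [](q | r -> q) there: w3:T. ✓
w3: no successors, so [][](q | r -> q) holds vacuously. ✓
— 3 worlds.
For [][]((q | r) & ~q):
w0: no successors, so [][]((q | r) & ~q) holds vacuously. ✓
w1: successors {w1}; []((q | r) & ~q) there: w1:T. ✓
w2: successors {w3}; []((q | r) & ~q) there: w3:T. ✓
w3: no successors, so [][]((q | r) & ~q) holds vacuously. ✓
— 4 worlds.

3 and 4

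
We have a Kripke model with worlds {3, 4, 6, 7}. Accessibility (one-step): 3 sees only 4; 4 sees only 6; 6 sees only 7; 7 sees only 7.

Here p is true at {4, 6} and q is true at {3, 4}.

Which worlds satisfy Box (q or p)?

3: successors {4}; q or p there: 4:T. ✓
4: successors {6}; q or p there: 6:T. ✓
6: successors {7}; q or p there: 7:F. ✗
7: successors {7}; q or p there: 7:F. ✗

{3, 4}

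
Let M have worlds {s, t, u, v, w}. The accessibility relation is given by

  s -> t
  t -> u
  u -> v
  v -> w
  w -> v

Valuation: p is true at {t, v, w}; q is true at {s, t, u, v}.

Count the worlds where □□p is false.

1

s: successors {t}; □p there: t:F. ✗
t: successors {u}; □p there: u:T. ✓
u: successors {v}; □p there: v:T. ✓
v: successors {w}; □p there: w:T. ✓
w: successors {v}; □p there: v:T. ✓
Satisfying worlds: {t, u, v, w}.
So □□p fails at the other 1 world.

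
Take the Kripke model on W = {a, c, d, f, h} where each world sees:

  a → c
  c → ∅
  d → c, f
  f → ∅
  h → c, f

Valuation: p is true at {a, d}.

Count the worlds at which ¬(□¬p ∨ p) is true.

a: □¬p ∨ p is T. ✗
c: □¬p ∨ p is T. ✗
d: □¬p ∨ p is T. ✗
f: □¬p ∨ p is T. ✗
h: □¬p ∨ p is T. ✗
Satisfying worlds: ∅.

0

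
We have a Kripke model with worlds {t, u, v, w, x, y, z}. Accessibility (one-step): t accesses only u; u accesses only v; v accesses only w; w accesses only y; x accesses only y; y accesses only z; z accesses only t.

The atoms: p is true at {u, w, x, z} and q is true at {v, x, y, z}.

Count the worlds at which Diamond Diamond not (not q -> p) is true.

t: successors {u}; Diamond not (not q -> p) there: u:F. ✗
u: successors {v}; Diamond not (not q -> p) there: v:F. ✗
v: successors {w}; Diamond not (not q -> p) there: w:F. ✗
w: successors {y}; Diamond not (not q -> p) there: y:F. ✗
x: successors {y}; Diamond not (not q -> p) there: y:F. ✗
y: successors {z}; Diamond not (not q -> p) there: z:T. ✓
z: successors {t}; Diamond not (not q -> p) there: t:F. ✗
Satisfying worlds: {y}.

1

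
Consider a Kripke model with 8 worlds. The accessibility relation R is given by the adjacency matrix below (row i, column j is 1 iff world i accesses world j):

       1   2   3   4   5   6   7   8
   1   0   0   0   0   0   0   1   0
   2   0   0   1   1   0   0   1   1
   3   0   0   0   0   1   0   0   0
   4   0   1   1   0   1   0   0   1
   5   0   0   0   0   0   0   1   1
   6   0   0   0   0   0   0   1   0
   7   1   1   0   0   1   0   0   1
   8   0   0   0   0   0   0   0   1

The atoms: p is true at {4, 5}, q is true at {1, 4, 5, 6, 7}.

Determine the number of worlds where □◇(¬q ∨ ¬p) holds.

6

1: successors {7}; ◇(¬q ∨ ¬p) there: 7:T. ✓
2: successors {3, 4, 7, 8}; ◇(¬q ∨ ¬p) there: 3:F, 4:T, 7:T, 8:T. ✗
3: successors {5}; ◇(¬q ∨ ¬p) there: 5:T. ✓
4: successors {2, 3, 5, 8}; ◇(¬q ∨ ¬p) there: 2:T, 3:F, 5:T, 8:T. ✗
5: successors {7, 8}; ◇(¬q ∨ ¬p) there: 7:T, 8:T. ✓
6: successors {7}; ◇(¬q ∨ ¬p) there: 7:T. ✓
7: successors {1, 2, 5, 8}; ◇(¬q ∨ ¬p) there: 1:T, 2:T, 5:T, 8:T. ✓
8: successors {8}; ◇(¬q ∨ ¬p) there: 8:T. ✓
Satisfying worlds: {1, 3, 5, 6, 7, 8}.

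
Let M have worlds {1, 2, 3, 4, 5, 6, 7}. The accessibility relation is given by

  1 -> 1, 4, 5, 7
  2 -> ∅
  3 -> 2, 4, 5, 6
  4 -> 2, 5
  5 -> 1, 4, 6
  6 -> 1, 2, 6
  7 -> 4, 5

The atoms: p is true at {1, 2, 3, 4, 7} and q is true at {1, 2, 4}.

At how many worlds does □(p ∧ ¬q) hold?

1: successors {1, 4, 5, 7}; p ∧ ¬q there: 1:F, 4:F, 5:F, 7:T. ✗
2: no successors, so □(p ∧ ¬q) holds vacuously. ✓
3: successors {2, 4, 5, 6}; p ∧ ¬q there: 2:F, 4:F, 5:F, 6:F. ✗
4: successors {2, 5}; p ∧ ¬q there: 2:F, 5:F. ✗
5: successors {1, 4, 6}; p ∧ ¬q there: 1:F, 4:F, 6:F. ✗
6: successors {1, 2, 6}; p ∧ ¬q there: 1:F, 2:F, 6:F. ✗
7: successors {4, 5}; p ∧ ¬q there: 4:F, 5:F. ✗
Satisfying worlds: {2}.

1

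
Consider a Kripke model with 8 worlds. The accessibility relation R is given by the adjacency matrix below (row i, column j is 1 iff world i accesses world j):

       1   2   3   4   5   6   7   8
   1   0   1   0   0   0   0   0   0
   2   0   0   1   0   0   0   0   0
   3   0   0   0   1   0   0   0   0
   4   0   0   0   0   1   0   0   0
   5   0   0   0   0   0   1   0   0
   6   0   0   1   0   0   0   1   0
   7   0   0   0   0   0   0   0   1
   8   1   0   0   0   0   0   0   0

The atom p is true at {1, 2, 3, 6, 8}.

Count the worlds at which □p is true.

1: successors {2}; p there: 2:T. ✓
2: successors {3}; p there: 3:T. ✓
3: successors {4}; p there: 4:F. ✗
4: successors {5}; p there: 5:F. ✗
5: successors {6}; p there: 6:T. ✓
6: successors {3, 7}; p there: 3:T, 7:F. ✗
7: successors {8}; p there: 8:T. ✓
8: successors {1}; p there: 1:T. ✓
Satisfying worlds: {1, 2, 5, 7, 8}.

5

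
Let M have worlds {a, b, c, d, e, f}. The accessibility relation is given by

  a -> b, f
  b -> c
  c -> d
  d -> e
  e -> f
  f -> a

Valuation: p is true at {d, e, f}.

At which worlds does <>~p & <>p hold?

{a}

a: <>~p is T, <>p is T. ✓
b: <>~p is T, <>p is F. ✗
c: <>~p is F, <>p is T. ✗
d: <>~p is F, <>p is T. ✗
e: <>~p is F, <>p is T. ✗
f: <>~p is T, <>p is F. ✗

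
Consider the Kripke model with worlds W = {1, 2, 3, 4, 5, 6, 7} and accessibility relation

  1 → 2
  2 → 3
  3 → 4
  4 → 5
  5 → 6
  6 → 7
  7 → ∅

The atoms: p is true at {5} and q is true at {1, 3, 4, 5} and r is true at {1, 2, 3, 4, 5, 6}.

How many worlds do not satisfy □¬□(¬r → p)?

5

1: successors {2}; ¬□(¬r → p) there: 2:F. ✗
2: successors {3}; ¬□(¬r → p) there: 3:F. ✗
3: successors {4}; ¬□(¬r → p) there: 4:F. ✗
4: successors {5}; ¬□(¬r → p) there: 5:F. ✗
5: successors {6}; ¬□(¬r → p) there: 6:T. ✓
6: successors {7}; ¬□(¬r → p) there: 7:F. ✗
7: no successors, so □¬□(¬r → p) holds vacuously. ✓
Satisfying worlds: {5, 7}.
So □¬□(¬r → p) fails at the other 5 worlds.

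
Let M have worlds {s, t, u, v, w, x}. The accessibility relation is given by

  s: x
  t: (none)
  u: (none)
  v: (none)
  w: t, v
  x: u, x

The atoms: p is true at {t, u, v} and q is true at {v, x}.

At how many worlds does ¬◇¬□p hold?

s: ◇¬□p is T. ✗
t: ◇¬□p is F. ✓
u: ◇¬□p is F. ✓
v: ◇¬□p is F. ✓
w: ◇¬□p is F. ✓
x: ◇¬□p is T. ✗
Satisfying worlds: {t, u, v, w}.

4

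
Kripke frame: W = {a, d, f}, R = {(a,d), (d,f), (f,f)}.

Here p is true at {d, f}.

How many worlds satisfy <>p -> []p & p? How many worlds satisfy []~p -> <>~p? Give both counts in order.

2 and 3

For <>p -> []p & p:
a: <>p is T, []p & p is F. ✗
d: <>p is T, []p & p is T. ✓
f: <>p is T, []p & p is T. ✓
— 2 worlds.
For []~p -> <>~p:
a: []~p is F, <>~p is F. ✓
d: []~p is F, <>~p is F. ✓
f: []~p is F, <>~p is F. ✓
— 3 worlds.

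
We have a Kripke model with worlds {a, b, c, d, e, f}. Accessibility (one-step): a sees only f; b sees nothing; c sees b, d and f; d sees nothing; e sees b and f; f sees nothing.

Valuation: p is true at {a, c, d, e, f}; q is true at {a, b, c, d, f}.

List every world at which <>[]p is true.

{a, c, e}

a: successors {f}; []p there: f:T. ✓
b: no successors, so <>[]p fails. ✗
c: successors {b, d, f}; []p there: b:T, d:T, f:T. ✓
d: no successors, so <>[]p fails. ✗
e: successors {b, f}; []p there: b:T, f:T. ✓
f: no successors, so <>[]p fails. ✗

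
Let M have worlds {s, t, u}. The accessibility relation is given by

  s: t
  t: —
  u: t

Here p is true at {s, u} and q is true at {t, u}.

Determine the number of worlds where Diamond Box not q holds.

s: successors {t}; Box not q there: t:T. ✓
t: no successors, so Diamond Box not q fails. ✗
u: successors {t}; Box not q there: t:T. ✓
Satisfying worlds: {s, u}.

2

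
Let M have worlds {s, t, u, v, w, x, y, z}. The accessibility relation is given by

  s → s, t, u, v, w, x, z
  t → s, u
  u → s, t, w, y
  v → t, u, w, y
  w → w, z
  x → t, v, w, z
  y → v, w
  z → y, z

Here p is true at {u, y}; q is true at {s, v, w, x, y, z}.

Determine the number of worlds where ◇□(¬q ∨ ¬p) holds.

8

s: successors {s, t, u, v, w, x, z}; □(¬q ∨ ¬p) there: s:T, t:T, u:F, v:F, w:T, x:T, z:F. ✓
t: successors {s, u}; □(¬q ∨ ¬p) there: s:T, u:F. ✓
u: successors {s, t, w, y}; □(¬q ∨ ¬p) there: s:T, t:T, w:T, y:T. ✓
v: successors {t, u, w, y}; □(¬q ∨ ¬p) there: t:T, u:F, w:T, y:T. ✓
w: successors {w, z}; □(¬q ∨ ¬p) there: w:T, z:F. ✓
x: successors {t, v, w, z}; □(¬q ∨ ¬p) there: t:T, v:F, w:T, z:F. ✓
y: successors {v, w}; □(¬q ∨ ¬p) there: v:F, w:T. ✓
z: successors {y, z}; □(¬q ∨ ¬p) there: y:T, z:F. ✓
Satisfying worlds: {s, t, u, v, w, x, y, z}.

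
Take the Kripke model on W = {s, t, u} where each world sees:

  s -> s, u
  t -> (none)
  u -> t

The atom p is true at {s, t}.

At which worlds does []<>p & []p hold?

{t}

s: []<>p is T, []p is F. ✗
t: []<>p is T, []p is T. ✓
u: []<>p is F, []p is T. ✗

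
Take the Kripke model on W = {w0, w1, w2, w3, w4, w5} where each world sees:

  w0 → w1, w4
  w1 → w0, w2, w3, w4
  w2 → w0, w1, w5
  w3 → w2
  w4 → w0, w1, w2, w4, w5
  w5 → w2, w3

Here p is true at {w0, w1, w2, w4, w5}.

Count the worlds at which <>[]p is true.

6

w0: successors {w1, w4}; []p there: w1:F, w4:T. ✓
w1: successors {w0, w2, w3, w4}; []p there: w0:T, w2:T, w3:T, w4:T. ✓
w2: successors {w0, w1, w5}; []p there: w0:T, w1:F, w5:F. ✓
w3: successors {w2}; []p there: w2:T. ✓
w4: successors {w0, w1, w2, w4, w5}; []p there: w0:T, w1:F, w2:T, w4:T, w5:F. ✓
w5: successors {w2, w3}; []p there: w2:T, w3:T. ✓
Satisfying worlds: {w0, w1, w2, w3, w4, w5}.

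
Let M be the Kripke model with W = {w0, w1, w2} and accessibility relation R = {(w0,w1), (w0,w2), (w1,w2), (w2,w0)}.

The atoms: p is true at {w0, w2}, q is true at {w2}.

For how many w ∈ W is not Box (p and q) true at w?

w0: Box (p and q) is F. ✓
w1: Box (p and q) is T. ✗
w2: Box (p and q) is F. ✓
Satisfying worlds: {w0, w2}.

2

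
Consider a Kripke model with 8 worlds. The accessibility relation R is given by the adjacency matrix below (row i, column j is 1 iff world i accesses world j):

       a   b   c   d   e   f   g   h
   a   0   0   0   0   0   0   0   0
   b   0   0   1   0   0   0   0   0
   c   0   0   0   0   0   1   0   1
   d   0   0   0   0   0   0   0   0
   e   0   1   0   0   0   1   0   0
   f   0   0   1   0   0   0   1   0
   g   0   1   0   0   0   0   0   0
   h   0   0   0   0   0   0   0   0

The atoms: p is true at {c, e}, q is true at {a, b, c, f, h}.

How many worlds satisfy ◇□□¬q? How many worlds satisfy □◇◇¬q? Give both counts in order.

1 and 4

For ◇□□¬q:
a: no successors, so ◇□□¬q fails. ✗
b: successors {c}; □□¬q there: c:F. ✗
c: successors {f, h}; □□¬q there: f:F, h:T. ✓
d: no successors, so ◇□□¬q fails. ✗
e: successors {b, f}; □□¬q there: b:F, f:F. ✗
f: successors {c, g}; □□¬q there: c:F, g:F. ✗
g: successors {b}; □□¬q there: b:F. ✗
h: no successors, so ◇□□¬q fails. ✗
— 1 world.
For □◇◇¬q:
a: no successors, so □◇◇¬q holds vacuously. ✓
b: successors {c}; ◇◇¬q there: c:T. ✓
c: successors {f, h}; ◇◇¬q there: f:F, h:F. ✗
d: no successors, so □◇◇¬q holds vacuously. ✓
e: successors {b, f}; ◇◇¬q there: b:F, f:F. ✗
f: successors {c, g}; ◇◇¬q there: c:T, g:F. ✗
g: successors {b}; ◇◇¬q there: b:F. ✗
h: no successors, so □◇◇¬q holds vacuously. ✓
— 4 worlds.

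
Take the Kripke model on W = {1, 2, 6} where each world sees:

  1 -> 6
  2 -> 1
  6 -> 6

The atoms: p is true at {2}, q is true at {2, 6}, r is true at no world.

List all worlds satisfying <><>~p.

1: successors {6}; <>~p there: 6:T. ✓
2: successors {1}; <>~p there: 1:T. ✓
6: successors {6}; <>~p there: 6:T. ✓

{1, 2, 6}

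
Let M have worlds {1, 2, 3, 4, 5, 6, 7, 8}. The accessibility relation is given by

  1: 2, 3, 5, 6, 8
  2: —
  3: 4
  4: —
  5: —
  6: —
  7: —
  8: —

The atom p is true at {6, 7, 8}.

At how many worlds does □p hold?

1: successors {2, 3, 5, 6, 8}; p there: 2:F, 3:F, 5:F, 6:T, 8:T. ✗
2: no successors, so □p holds vacuously. ✓
3: successors {4}; p there: 4:F. ✗
4: no successors, so □p holds vacuously. ✓
5: no successors, so □p holds vacuously. ✓
6: no successors, so □p holds vacuously. ✓
7: no successors, so □p holds vacuously. ✓
8: no successors, so □p holds vacuously. ✓
Satisfying worlds: {2, 4, 5, 6, 7, 8}.

6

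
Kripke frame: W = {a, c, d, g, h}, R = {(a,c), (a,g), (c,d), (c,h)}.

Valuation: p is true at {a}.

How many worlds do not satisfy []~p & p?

4

a: []~p is T, p is T. ✓
c: []~p is T, p is F. ✗
d: []~p is T, p is F. ✗
g: []~p is T, p is F. ✗
h: []~p is T, p is F. ✗
Satisfying worlds: {a}.
So []~p & p fails at the other 4 worlds.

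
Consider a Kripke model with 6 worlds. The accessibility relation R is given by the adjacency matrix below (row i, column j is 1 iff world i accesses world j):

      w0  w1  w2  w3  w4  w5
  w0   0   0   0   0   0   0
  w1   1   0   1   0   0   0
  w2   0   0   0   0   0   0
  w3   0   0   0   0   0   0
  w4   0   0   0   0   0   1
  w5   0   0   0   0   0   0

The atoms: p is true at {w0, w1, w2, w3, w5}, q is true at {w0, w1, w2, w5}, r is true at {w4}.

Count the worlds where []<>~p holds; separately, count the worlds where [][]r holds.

4 and 6

For []<>~p:
w0: no successors, so []<>~p holds vacuously. ✓
w1: successors {w0, w2}; <>~p there: w0:F, w2:F. ✗
w2: no successors, so []<>~p holds vacuously. ✓
w3: no successors, so []<>~p holds vacuously. ✓
w4: successors {w5}; <>~p there: w5:F. ✗
w5: no successors, so []<>~p holds vacuously. ✓
— 4 worlds.
For [][]r:
w0: no successors, so [][]r holds vacuously. ✓
w1: successors {w0, w2}; []r there: w0:T, w2:T. ✓
w2: no successors, so [][]r holds vacuously. ✓
w3: no successors, so [][]r holds vacuously. ✓
w4: successors {w5}; []r there: w5:T. ✓
w5: no successors, so [][]r holds vacuously. ✓
— 6 worlds.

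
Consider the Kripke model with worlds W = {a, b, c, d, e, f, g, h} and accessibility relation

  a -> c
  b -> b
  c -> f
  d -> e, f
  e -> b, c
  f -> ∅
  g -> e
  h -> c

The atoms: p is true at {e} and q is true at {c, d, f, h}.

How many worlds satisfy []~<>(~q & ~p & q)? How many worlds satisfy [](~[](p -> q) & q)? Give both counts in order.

8 and 1

For []~<>(~q & ~p & q):
a: successors {c}; ~<>(~q & ~p & q) there: c:T. ✓
b: successors {b}; ~<>(~q & ~p & q) there: b:T. ✓
c: successors {f}; ~<>(~q & ~p & q) there: f:T. ✓
d: successors {e, f}; ~<>(~q & ~p & q) there: e:T, f:T. ✓
e: successors {b, c}; ~<>(~q & ~p & q) there: b:T, c:T. ✓
f: no successors, so []~<>(~q & ~p & q) holds vacuously. ✓
g: successors {e}; ~<>(~q & ~p & q) there: e:T. ✓
h: successors {c}; ~<>(~q & ~p & q) there: c:T. ✓
— 8 worlds.
For [](~[](p -> q) & q):
a: successors {c}; ~[](p -> q) & q there: c:F. ✗
b: successors {b}; ~[](p -> q) & q there: b:F. ✗
c: successors {f}; ~[](p -> q) & q there: f:F. ✗
d: successors {e, f}; ~[](p -> q) & q there: e:F, f:F. ✗
e: successors {b, c}; ~[](p -> q) & q there: b:F, c:F. ✗
f: no successors, so [](~[](p -> q) & q) holds vacuously. ✓
g: successors {e}; ~[](p -> q) & q there: e:F. ✗
h: successors {c}; ~[](p -> q) & q there: c:F. ✗
— 1 world.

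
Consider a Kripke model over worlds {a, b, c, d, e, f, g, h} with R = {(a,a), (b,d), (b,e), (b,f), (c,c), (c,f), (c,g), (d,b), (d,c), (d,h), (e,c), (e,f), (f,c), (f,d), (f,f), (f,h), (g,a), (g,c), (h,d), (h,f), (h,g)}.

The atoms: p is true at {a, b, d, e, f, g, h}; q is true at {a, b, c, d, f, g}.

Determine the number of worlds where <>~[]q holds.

6

a: successors {a}; ~[]q there: a:F. ✗
b: successors {d, e, f}; ~[]q there: d:T, e:F, f:T. ✓
c: successors {c, f, g}; ~[]q there: c:F, f:T, g:F. ✓
d: successors {b, c, h}; ~[]q there: b:T, c:F, h:F. ✓
e: successors {c, f}; ~[]q there: c:F, f:T. ✓
f: successors {c, d, f, h}; ~[]q there: c:F, d:T, f:T, h:F. ✓
g: successors {a, c}; ~[]q there: a:F, c:F. ✗
h: successors {d, f, g}; ~[]q there: d:T, f:T, g:F. ✓
Satisfying worlds: {b, c, d, e, f, h}.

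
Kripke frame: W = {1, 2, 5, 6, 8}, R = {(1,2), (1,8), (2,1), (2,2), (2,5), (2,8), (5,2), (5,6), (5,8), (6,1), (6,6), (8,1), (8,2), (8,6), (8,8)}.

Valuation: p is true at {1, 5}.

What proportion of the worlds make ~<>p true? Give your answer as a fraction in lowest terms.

1: <>p is F. ✓
2: <>p is T. ✗
5: <>p is F. ✓
6: <>p is T. ✗
8: <>p is T. ✗
That's 2 of 5 worlds, so 2/5.

2/5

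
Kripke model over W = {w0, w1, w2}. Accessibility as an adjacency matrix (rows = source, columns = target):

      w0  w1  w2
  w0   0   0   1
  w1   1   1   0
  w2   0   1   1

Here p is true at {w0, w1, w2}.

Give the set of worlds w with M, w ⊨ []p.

{w0, w1, w2}

w0: successors {w2}; p there: w2:T. ✓
w1: successors {w0, w1}; p there: w0:T, w1:T. ✓
w2: successors {w1, w2}; p there: w1:T, w2:T. ✓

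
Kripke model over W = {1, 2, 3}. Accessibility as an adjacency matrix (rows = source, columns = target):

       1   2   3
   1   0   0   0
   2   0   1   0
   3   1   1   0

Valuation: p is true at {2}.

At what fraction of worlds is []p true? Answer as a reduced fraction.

2/3

1: no successors, so []p holds vacuously. ✓
2: successors {2}; p there: 2:T. ✓
3: successors {1, 2}; p there: 1:F, 2:T. ✗
That's 2 of 3 worlds, so 2/3.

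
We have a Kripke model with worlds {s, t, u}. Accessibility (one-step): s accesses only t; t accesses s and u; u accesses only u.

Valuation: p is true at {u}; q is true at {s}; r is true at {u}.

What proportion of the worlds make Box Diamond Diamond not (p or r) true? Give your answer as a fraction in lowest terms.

s: successors {t}; Diamond Diamond not (p or r) there: t:T. ✓
t: successors {s, u}; Diamond Diamond not (p or r) there: s:T, u:F. ✗
u: successors {u}; Diamond Diamond not (p or r) there: u:F. ✗
That's 1 of 3 worlds, so 1/3.

1/3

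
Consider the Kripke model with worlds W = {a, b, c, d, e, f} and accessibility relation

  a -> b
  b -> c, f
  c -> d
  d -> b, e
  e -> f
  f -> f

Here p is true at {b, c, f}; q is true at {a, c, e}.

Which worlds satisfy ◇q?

a: successors {b}; q there: b:F. ✗
b: successors {c, f}; q there: c:T, f:F. ✓
c: successors {d}; q there: d:F. ✗
d: successors {b, e}; q there: b:F, e:T. ✓
e: successors {f}; q there: f:F. ✗
f: successors {f}; q there: f:F. ✗

{b, d}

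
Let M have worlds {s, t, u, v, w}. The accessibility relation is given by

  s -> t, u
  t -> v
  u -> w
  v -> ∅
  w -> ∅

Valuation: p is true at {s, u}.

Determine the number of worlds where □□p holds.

s: successors {t, u}; □p there: t:F, u:F. ✗
t: successors {v}; □p there: v:T. ✓
u: successors {w}; □p there: w:T. ✓
v: no successors, so □□p holds vacuously. ✓
w: no successors, so □□p holds vacuously. ✓
Satisfying worlds: {t, u, v, w}.

4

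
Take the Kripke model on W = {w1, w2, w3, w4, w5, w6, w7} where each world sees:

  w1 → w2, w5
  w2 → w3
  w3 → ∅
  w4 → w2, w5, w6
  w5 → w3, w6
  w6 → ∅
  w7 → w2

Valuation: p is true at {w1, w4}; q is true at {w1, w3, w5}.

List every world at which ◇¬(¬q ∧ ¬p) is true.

w1: successors {w2, w5}; ¬(¬q ∧ ¬p) there: w2:F, w5:T. ✓
w2: successors {w3}; ¬(¬q ∧ ¬p) there: w3:T. ✓
w3: no successors, so ◇¬(¬q ∧ ¬p) fails. ✗
w4: successors {w2, w5, w6}; ¬(¬q ∧ ¬p) there: w2:F, w5:T, w6:F. ✓
w5: successors {w3, w6}; ¬(¬q ∧ ¬p) there: w3:T, w6:F. ✓
w6: no successors, so ◇¬(¬q ∧ ¬p) fails. ✗
w7: successors {w2}; ¬(¬q ∧ ¬p) there: w2:F. ✗

{w1, w2, w4, w5}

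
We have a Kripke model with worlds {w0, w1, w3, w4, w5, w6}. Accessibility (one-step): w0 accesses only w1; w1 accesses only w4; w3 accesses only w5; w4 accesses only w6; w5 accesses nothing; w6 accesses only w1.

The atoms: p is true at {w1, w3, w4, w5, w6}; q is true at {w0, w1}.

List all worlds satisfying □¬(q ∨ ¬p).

w0: successors {w1}; ¬(q ∨ ¬p) there: w1:F. ✗
w1: successors {w4}; ¬(q ∨ ¬p) there: w4:T. ✓
w3: successors {w5}; ¬(q ∨ ¬p) there: w5:T. ✓
w4: successors {w6}; ¬(q ∨ ¬p) there: w6:T. ✓
w5: no successors, so □¬(q ∨ ¬p) holds vacuously. ✓
w6: successors {w1}; ¬(q ∨ ¬p) there: w1:F. ✗

{w1, w3, w4, w5}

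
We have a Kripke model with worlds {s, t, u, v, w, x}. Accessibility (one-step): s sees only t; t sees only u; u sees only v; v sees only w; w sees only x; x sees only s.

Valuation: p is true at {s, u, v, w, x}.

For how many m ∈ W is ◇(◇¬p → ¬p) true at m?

s: successors {t}; ◇¬p → ¬p there: t:T. ✓
t: successors {u}; ◇¬p → ¬p there: u:T. ✓
u: successors {v}; ◇¬p → ¬p there: v:T. ✓
v: successors {w}; ◇¬p → ¬p there: w:T. ✓
w: successors {x}; ◇¬p → ¬p there: x:T. ✓
x: successors {s}; ◇¬p → ¬p there: s:F. ✗
Satisfying worlds: {s, t, u, v, w}.

5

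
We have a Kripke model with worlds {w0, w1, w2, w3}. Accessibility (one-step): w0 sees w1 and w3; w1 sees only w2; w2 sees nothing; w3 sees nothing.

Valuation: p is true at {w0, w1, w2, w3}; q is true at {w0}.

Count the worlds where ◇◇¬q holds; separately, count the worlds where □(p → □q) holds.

1 and 3

For ◇◇¬q:
w0: successors {w1, w3}; ◇¬q there: w1:T, w3:F. ✓
w1: successors {w2}; ◇¬q there: w2:F. ✗
w2: no successors, so ◇◇¬q fails. ✗
w3: no successors, so ◇◇¬q fails. ✗
— 1 world.
For □(p → □q):
w0: successors {w1, w3}; p → □q there: w1:F, w3:T. ✗
w1: successors {w2}; p → □q there: w2:T. ✓
w2: no successors, so □(p → □q) holds vacuously. ✓
w3: no successors, so □(p → □q) holds vacuously. ✓
— 3 worlds.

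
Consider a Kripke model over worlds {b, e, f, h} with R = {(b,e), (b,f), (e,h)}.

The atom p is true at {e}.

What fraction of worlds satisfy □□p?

b: successors {e, f}; □p there: e:F, f:T. ✗
e: successors {h}; □p there: h:T. ✓
f: no successors, so □□p holds vacuously. ✓
h: no successors, so □□p holds vacuously. ✓
That's 3 of 4 worlds, so 3/4.

3/4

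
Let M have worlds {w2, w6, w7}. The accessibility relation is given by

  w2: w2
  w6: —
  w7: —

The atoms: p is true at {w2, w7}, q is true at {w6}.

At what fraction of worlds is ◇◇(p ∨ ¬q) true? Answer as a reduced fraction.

w2: successors {w2}; ◇(p ∨ ¬q) there: w2:T. ✓
w6: no successors, so ◇◇(p ∨ ¬q) fails. ✗
w7: no successors, so ◇◇(p ∨ ¬q) fails. ✗
That's 1 of 3 worlds, so 1/3.

1/3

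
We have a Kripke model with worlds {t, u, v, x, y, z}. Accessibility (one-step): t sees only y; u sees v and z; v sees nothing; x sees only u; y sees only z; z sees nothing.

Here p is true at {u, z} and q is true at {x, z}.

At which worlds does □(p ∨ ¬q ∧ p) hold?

t: successors {y}; p ∨ ¬q ∧ p there: y:F. ✗
u: successors {v, z}; p ∨ ¬q ∧ p there: v:F, z:T. ✗
v: no successors, so □(p ∨ ¬q ∧ p) holds vacuously. ✓
x: successors {u}; p ∨ ¬q ∧ p there: u:T. ✓
y: successors {z}; p ∨ ¬q ∧ p there: z:T. ✓
z: no successors, so □(p ∨ ¬q ∧ p) holds vacuously. ✓

{v, x, y, z}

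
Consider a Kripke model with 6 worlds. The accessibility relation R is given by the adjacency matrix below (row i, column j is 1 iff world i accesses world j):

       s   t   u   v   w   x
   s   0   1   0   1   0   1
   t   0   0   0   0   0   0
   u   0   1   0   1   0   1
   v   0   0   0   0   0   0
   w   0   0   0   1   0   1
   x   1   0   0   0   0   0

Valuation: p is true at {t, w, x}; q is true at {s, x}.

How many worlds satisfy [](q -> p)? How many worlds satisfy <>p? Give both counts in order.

5 and 3

For [](q -> p):
s: successors {t, v, x}; q -> p there: t:T, v:T, x:T. ✓
t: no successors, so [](q -> p) holds vacuously. ✓
u: successors {t, v, x}; q -> p there: t:T, v:T, x:T. ✓
v: no successors, so [](q -> p) holds vacuously. ✓
w: successors {v, x}; q -> p there: v:T, x:T. ✓
x: successors {s}; q -> p there: s:F. ✗
— 5 worlds.
For <>p:
s: successors {t, v, x}; p there: t:T, v:F, x:T. ✓
t: no successors, so <>p fails. ✗
u: successors {t, v, x}; p there: t:T, v:F, x:T. ✓
v: no successors, so <>p fails. ✗
w: successors {v, x}; p there: v:F, x:T. ✓
x: successors {s}; p there: s:F. ✗
— 3 worlds.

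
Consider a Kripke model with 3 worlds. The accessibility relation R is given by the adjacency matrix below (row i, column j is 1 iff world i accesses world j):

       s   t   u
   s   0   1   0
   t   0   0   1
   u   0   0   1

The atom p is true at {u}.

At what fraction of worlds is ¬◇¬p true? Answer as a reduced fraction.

2/3

s: ◇¬p is T. ✗
t: ◇¬p is F. ✓
u: ◇¬p is F. ✓
That's 2 of 3 worlds, so 2/3.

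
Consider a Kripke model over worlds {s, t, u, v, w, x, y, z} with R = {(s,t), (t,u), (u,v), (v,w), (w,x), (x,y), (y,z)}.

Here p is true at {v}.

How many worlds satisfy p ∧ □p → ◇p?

8

s: p ∧ □p is F, ◇p is F. ✓
t: p ∧ □p is F, ◇p is F. ✓
u: p ∧ □p is F, ◇p is T. ✓
v: p ∧ □p is F, ◇p is F. ✓
w: p ∧ □p is F, ◇p is F. ✓
x: p ∧ □p is F, ◇p is F. ✓
y: p ∧ □p is F, ◇p is F. ✓
z: p ∧ □p is F, ◇p is F. ✓
Satisfying worlds: {s, t, u, v, w, x, y, z}.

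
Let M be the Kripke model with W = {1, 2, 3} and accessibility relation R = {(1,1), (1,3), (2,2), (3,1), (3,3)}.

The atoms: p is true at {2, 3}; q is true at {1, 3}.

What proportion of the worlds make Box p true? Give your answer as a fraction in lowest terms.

1: successors {1, 3}; p there: 1:F, 3:T. ✗
2: successors {2}; p there: 2:T. ✓
3: successors {1, 3}; p there: 1:F, 3:T. ✗
That's 1 of 3 worlds, so 1/3.

1/3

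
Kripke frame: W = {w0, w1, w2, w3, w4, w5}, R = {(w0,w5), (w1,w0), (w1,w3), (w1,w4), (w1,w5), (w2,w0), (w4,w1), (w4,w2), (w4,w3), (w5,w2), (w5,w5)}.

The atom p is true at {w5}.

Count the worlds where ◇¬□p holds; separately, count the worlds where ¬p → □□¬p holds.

4 and 2

For ◇¬□p:
w0: successors {w5}; ¬□p there: w5:T. ✓
w1: successors {w0, w3, w4, w5}; ¬□p there: w0:F, w3:F, w4:T, w5:T. ✓
w2: successors {w0}; ¬□p there: w0:F. ✗
w3: no successors, so ◇¬□p fails. ✗
w4: successors {w1, w2, w3}; ¬□p there: w1:T, w2:T, w3:F. ✓
w5: successors {w2, w5}; ¬□p there: w2:T, w5:T. ✓
— 4 worlds.
For ¬p → □□¬p:
w0: ¬p is T, □□¬p is F. ✗
w1: ¬p is T, □□¬p is F. ✗
w2: ¬p is T, □□¬p is F. ✗
w3: ¬p is T, □□¬p is T. ✓
w4: ¬p is T, □□¬p is F. ✗
w5: ¬p is F, □□¬p is F. ✓
— 2 worlds.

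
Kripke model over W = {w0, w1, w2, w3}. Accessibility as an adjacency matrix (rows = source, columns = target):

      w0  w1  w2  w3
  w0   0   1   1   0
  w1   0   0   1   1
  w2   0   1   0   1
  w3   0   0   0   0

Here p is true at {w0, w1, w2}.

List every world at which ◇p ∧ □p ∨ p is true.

w0: ◇p ∧ □p is T, p is T. ✓
w1: ◇p ∧ □p is F, p is T. ✓
w2: ◇p ∧ □p is F, p is T. ✓
w3: ◇p ∧ □p is F, p is F. ✗

{w0, w1, w2}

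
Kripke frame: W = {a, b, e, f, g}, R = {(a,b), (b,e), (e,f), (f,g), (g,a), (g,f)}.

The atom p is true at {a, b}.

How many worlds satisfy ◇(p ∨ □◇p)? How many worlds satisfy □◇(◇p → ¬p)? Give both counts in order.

3 and 5

For ◇(p ∨ □◇p):
a: successors {b}; p ∨ □◇p there: b:T. ✓
b: successors {e}; p ∨ □◇p there: e:F. ✗
e: successors {f}; p ∨ □◇p there: f:T. ✓
f: successors {g}; p ∨ □◇p there: g:F. ✗
g: successors {a, f}; p ∨ □◇p there: a:T, f:T. ✓
— 3 worlds.
For □◇(◇p → ¬p):
a: successors {b}; ◇(◇p → ¬p) there: b:T. ✓
b: successors {e}; ◇(◇p → ¬p) there: e:T. ✓
e: successors {f}; ◇(◇p → ¬p) there: f:T. ✓
f: successors {g}; ◇(◇p → ¬p) there: g:T. ✓
g: successors {a, f}; ◇(◇p → ¬p) there: a:T, f:T. ✓
— 5 worlds.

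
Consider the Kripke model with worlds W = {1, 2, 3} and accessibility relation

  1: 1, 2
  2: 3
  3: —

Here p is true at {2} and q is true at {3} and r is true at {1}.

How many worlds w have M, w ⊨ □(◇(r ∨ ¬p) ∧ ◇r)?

1: successors {1, 2}; ◇(r ∨ ¬p) ∧ ◇r there: 1:T, 2:F. ✗
2: successors {3}; ◇(r ∨ ¬p) ∧ ◇r there: 3:F. ✗
3: no successors, so □(◇(r ∨ ¬p) ∧ ◇r) holds vacuously. ✓
Satisfying worlds: {3}.

1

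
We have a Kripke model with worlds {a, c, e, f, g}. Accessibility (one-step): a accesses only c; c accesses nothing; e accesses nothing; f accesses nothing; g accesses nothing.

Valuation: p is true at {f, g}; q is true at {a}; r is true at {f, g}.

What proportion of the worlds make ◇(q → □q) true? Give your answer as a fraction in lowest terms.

a: successors {c}; q → □q there: c:T. ✓
c: no successors, so ◇(q → □q) fails. ✗
e: no successors, so ◇(q → □q) fails. ✗
f: no successors, so ◇(q → □q) fails. ✗
g: no successors, so ◇(q → □q) fails. ✗
That's 1 of 5 worlds, so 1/5.

1/5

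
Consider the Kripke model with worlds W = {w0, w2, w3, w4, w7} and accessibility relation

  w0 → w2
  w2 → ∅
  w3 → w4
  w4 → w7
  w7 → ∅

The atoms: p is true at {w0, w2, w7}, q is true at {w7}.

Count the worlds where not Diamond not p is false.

w0: Diamond not p is F. ✓
w2: Diamond not p is F. ✓
w3: Diamond not p is T. ✗
w4: Diamond not p is F. ✓
w7: Diamond not p is F. ✓
Satisfying worlds: {w0, w2, w4, w7}.
So not Diamond not p fails at the other 1 world.

1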